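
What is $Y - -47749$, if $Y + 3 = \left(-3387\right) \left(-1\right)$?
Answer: $51133$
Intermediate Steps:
$Y = 3384$ ($Y = -3 - -3387 = -3 + 3387 = 3384$)
$Y - -47749 = 3384 - -47749 = 3384 + 47749 = 51133$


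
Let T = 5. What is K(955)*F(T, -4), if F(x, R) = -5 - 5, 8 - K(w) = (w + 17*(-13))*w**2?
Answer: 6694263420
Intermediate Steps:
K(w) = 8 - w**2*(-221 + w) (K(w) = 8 - (w + 17*(-13))*w**2 = 8 - (w - 221)*w**2 = 8 - (-221 + w)*w**2 = 8 - w**2*(-221 + w))
F(x, R) = -10
K(955)*F(T, -4) = (8 - 1*955**3 + 221*955**2)*(-10) = (8 - 1*870983875 + 221*912025)*(-10) = (8 - 870983875 + 201557525)*(-10) = -669426342*(-10) = 6694263420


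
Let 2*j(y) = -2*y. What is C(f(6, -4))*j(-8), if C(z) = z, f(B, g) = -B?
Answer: -48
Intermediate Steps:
j(y) = -y (j(y) = (-2*y)/2 = -y)
C(f(6, -4))*j(-8) = (-1*6)*(-1*(-8)) = -6*8 = -48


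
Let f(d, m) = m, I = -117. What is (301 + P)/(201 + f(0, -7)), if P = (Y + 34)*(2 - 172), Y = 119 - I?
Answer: -45599/194 ≈ -235.05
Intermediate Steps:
Y = 236 (Y = 119 - 1*(-117) = 119 + 117 = 236)
P = -45900 (P = (236 + 34)*(2 - 172) = 270*(-170) = -45900)
(301 + P)/(201 + f(0, -7)) = (301 - 45900)/(201 - 7) = -45599/194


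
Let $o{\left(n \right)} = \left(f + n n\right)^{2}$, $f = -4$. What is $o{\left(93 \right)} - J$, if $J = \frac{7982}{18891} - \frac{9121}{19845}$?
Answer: $\frac{444729048427292}{5950665} \approx 7.4736 \cdot 10^{7}$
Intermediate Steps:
$o{\left(n \right)} = \left(-4 + n^{2}\right)^{2}$ ($o{\left(n \right)} = \left(-4 + n n\right)^{2} = \left(-4 + n^{2}\right)^{2}$)
$J = - \frac{220667}{5950665}$ ($J = 7982 \cdot \frac{1}{18891} - \frac{1303}{2835} = \frac{7982}{18891} - \frac{1303}{2835} = - \frac{220667}{5950665} \approx -0.037083$)
$o{\left(93 \right)} - J = \left(-4 + 93^{2}\right)^{2} - - \frac{220667}{5950665} = \left(-4 + 8649\right)^{2} + \frac{220667}{5950665} = 8645^{2} + \frac{220667}{5950665} = 74736025 + \frac{220667}{5950665} = \frac{444729048427292}{5950665}$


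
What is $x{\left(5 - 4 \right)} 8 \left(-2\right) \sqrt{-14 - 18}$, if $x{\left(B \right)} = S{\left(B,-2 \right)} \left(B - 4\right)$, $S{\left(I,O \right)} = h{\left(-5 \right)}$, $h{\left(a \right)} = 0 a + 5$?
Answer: $960 i \sqrt{2} \approx 1357.6 i$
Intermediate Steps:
$h{\left(a \right)} = 5$ ($h{\left(a \right)} = 0 + 5 = 5$)
$S{\left(I,O \right)} = 5$
$x{\left(B \right)} = -20 + 5 B$ ($x{\left(B \right)} = 5 \left(B - 4\right) = 5 \left(-4 + B\right) = -20 + 5 B$)
$x{\left(5 - 4 \right)} 8 \left(-2\right) \sqrt{-14 - 18} = \left(-20 + 5 \left(5 - 4\right)\right) 8 \left(-2\right) \sqrt{-14 - 18} = \left(-20 + 5 \left(5 - 4\right)\right) \left(-16\right) \sqrt{-32} = \left(-20 + 5 \cdot 1\right) \left(-16\right) 4 i \sqrt{2} = \left(-20 + 5\right) \left(-16\right) 4 i \sqrt{2} = \left(-15\right) \left(-16\right) 4 i \sqrt{2} = 240 \cdot 4 i \sqrt{2} = 960 i \sqrt{2}$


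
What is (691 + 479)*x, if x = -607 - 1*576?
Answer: -1384110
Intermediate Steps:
x = -1183 (x = -607 - 576 = -1183)
(691 + 479)*x = (691 + 479)*(-1183) = 1170*(-1183) = -1384110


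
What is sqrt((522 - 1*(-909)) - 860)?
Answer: sqrt(571) ≈ 23.896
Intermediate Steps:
sqrt((522 - 1*(-909)) - 860) = sqrt((522 + 909) - 860) = sqrt(1431 - 860) = sqrt(571)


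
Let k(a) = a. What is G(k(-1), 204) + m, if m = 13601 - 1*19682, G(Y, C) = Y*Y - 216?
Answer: -6296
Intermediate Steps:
G(Y, C) = -216 + Y² (G(Y, C) = Y² - 216 = -216 + Y²)
m = -6081 (m = 13601 - 19682 = -6081)
G(k(-1), 204) + m = (-216 + (-1)²) - 6081 = (-216 + 1) - 6081 = -215 - 6081 = -6296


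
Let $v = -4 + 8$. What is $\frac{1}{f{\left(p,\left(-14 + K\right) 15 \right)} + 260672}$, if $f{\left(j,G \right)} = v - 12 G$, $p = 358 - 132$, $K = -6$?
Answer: $\frac{1}{264276} \approx 3.7839 \cdot 10^{-6}$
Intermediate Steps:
$p = 226$ ($p = 358 - 132 = 226$)
$v = 4$
$f{\left(j,G \right)} = 4 - 12 G$
$\frac{1}{f{\left(p,\left(-14 + K\right) 15 \right)} + 260672} = \frac{1}{\left(4 - 12 \left(-14 - 6\right) 15\right) + 260672} = \frac{1}{\left(4 - 12 \left(\left(-20\right) 15\right)\right) + 260672} = \frac{1}{\left(4 - -3600\right) + 260672} = \frac{1}{\left(4 + 3600\right) + 260672} = \frac{1}{3604 + 260672} = \frac{1}{264276}$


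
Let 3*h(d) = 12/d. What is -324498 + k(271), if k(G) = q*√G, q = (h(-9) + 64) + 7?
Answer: -324498 + 635*√271/9 ≈ -3.2334e+5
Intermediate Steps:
h(d) = 4/d (h(d) = (12/d)/3 = 4/d)
q = 635/9 (q = (4/(-9) + 64) + 7 = (4*(-⅑) + 64) + 7 = (-4/9 + 64) + 7 = 572/9 + 7 = 635/9 ≈ 70.556)
k(G) = 635*√G/9
-324498 + k(271) = -324498 + 635*√271/9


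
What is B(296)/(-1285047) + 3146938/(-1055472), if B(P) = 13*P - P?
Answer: -6077646055/2036533224 ≈ -2.9843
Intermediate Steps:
B(P) = 12*P
B(296)/(-1285047) + 3146938/(-1055472) = (12*296)/(-1285047) + 3146938/(-1055472) = 3552*(-1/1285047) + 3146938*(-1/1055472) = -32/11577 - 1573469/527736 = -6077646055/2036533224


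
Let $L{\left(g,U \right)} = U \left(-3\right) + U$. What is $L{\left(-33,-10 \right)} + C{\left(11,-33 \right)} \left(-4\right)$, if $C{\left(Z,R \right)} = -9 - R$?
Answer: $-76$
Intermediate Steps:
$L{\left(g,U \right)} = - 2 U$ ($L{\left(g,U \right)} = - 3 U + U = - 2 U$)
$L{\left(-33,-10 \right)} + C{\left(11,-33 \right)} \left(-4\right) = \left(-2\right) \left(-10\right) + \left(-9 - -33\right) \left(-4\right) = 20 + \left(-9 + 33\right) \left(-4\right) = 20 + 24 \left(-4\right) = 20 - 96 = -76$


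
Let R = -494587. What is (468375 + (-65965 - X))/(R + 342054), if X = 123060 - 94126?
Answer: -373476/152533 ≈ -2.4485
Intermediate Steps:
X = 28934
(468375 + (-65965 - X))/(R + 342054) = (468375 + (-65965 - 1*28934))/(-494587 + 342054) = (468375 + (-65965 - 28934))/(-152533) = (468375 - 94899)*(-1/152533) = 373476*(-1/152533) = -373476/152533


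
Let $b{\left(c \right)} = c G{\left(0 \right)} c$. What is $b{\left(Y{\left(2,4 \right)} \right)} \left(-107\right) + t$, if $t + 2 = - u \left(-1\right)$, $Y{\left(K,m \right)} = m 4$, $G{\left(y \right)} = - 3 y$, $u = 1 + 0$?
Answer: $-1$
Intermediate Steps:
$u = 1$
$Y{\left(K,m \right)} = 4 m$
$b{\left(c \right)} = 0$ ($b{\left(c \right)} = c \left(\left(-3\right) 0\right) c = c 0 c = 0 c = 0$)
$t = -1$ ($t = -2 + \left(-1\right) 1 \left(-1\right) = -2 - -1 = -2 + 1 = -1$)
$b{\left(Y{\left(2,4 \right)} \right)} \left(-107\right) + t = 0 \left(-107\right) - 1 = 0 - 1 = -1$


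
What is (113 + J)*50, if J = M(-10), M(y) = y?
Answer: 5150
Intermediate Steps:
J = -10
(113 + J)*50 = (113 - 10)*50 = 103*50 = 5150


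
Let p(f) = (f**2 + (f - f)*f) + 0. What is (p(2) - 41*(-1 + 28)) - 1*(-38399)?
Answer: 37296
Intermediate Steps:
p(f) = f**2 (p(f) = (f**2 + 0*f) + 0 = (f**2 + 0) + 0 = f**2 + 0 = f**2)
(p(2) - 41*(-1 + 28)) - 1*(-38399) = (2**2 - 41*(-1 + 28)) - 1*(-38399) = (4 - 41*27) + 38399 = (4 - 1107) + 38399 = -1103 + 38399 = 37296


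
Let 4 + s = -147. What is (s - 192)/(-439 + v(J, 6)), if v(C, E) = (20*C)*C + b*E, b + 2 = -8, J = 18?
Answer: -343/5981 ≈ -0.057348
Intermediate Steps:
b = -10 (b = -2 - 8 = -10)
s = -151 (s = -4 - 147 = -151)
v(C, E) = -10*E + 20*C**2 (v(C, E) = (20*C)*C - 10*E = 20*C**2 - 10*E = -10*E + 20*C**2)
(s - 192)/(-439 + v(J, 6)) = (-151 - 192)/(-439 + (-10*6 + 20*18**2)) = -343/(-439 + (-60 + 20*324)) = -343/(-439 + (-60 + 6480)) = -343/(-439 + 6420) = -343/5981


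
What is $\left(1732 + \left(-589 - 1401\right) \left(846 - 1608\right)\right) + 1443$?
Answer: $1519555$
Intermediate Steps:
$\left(1732 + \left(-589 - 1401\right) \left(846 - 1608\right)\right) + 1443 = \left(1732 - -1516380\right) + 1443 = \left(1732 + 1516380\right) + 1443 = 1518112 + 1443 = 1519555$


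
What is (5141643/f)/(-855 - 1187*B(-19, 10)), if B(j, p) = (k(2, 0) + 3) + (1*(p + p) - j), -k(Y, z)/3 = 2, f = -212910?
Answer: 1713881/3093369390 ≈ 0.00055405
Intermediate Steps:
k(Y, z) = -6 (k(Y, z) = -3*2 = -6)
B(j, p) = -3 - j + 2*p (B(j, p) = (-6 + 3) + (1*(p + p) - j) = -3 + (1*(2*p) - j) = -3 + (2*p - j) = -3 + (-j + 2*p) = -3 - j + 2*p)
(5141643/f)/(-855 - 1187*B(-19, 10)) = (5141643/(-212910))/(-855 - 1187*(-3 - 1*(-19) + 2*10)) = (5141643*(-1/212910))/(-855 - 1187*(-3 + 19 + 20)) = -1713881/(70970*(-855 - 1187*36)) = -1713881/(70970*(-855 - 42732)) = -1713881/70970/(-43587) = -1713881/70970*(-1/43587) = 1713881/3093369390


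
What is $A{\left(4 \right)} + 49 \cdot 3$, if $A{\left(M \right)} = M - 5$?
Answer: $146$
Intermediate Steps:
$A{\left(M \right)} = -5 + M$ ($A{\left(M \right)} = M - 5 = -5 + M$)
$A{\left(4 \right)} + 49 \cdot 3 = \left(-5 + 4\right) + 49 \cdot 3 = -1 + 147 = 146$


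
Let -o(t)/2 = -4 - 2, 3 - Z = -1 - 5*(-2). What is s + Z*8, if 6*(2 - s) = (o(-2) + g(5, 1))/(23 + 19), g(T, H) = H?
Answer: -11605/252 ≈ -46.052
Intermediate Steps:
Z = -6 (Z = 3 - (-1 - 5*(-2)) = 3 - (-1 + 10) = 3 - 1*9 = 3 - 9 = -6)
o(t) = 12 (o(t) = -2*(-4 - 2) = -2*(-6) = 12)
s = 491/252 (s = 2 - (12 + 1)/(6*(23 + 19)) = 2 - 13/(6*42) = 2 - ⅙*13/42 = 2 - 13/252 = 491/252 ≈ 1.9484)
s + Z*8 = 491/252 - 6*8 = 491/252 - 48 = -11605/252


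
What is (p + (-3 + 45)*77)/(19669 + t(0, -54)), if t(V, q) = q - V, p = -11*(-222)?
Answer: 5676/19615 ≈ 0.28937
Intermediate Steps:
p = 2442
(p + (-3 + 45)*77)/(19669 + t(0, -54)) = (2442 + (-3 + 45)*77)/(19669 + (-54 - 1*0)) = (2442 + 42*77)/(19669 + (-54 + 0)) = (2442 + 3234)/(19669 - 54) = 5676/19615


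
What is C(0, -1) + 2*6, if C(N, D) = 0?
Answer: 12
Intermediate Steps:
C(0, -1) + 2*6 = 0 + 2*6 = 0 + 12 = 12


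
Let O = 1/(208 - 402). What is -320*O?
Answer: 160/97 ≈ 1.6495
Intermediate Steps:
O = -1/194 (O = 1/(-194) = -1/194 ≈ -0.0051546)
-320*O = -320*(-1/194) = 160/97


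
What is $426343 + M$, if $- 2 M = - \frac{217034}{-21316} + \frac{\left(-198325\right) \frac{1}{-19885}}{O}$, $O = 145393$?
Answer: $\frac{5254830975292902461}{12325507216676} \approx 4.2634 \cdot 10^{5}$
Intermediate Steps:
$M = - \frac{62747986393407}{12325507216676}$ ($M = - \frac{- \frac{217034}{-21316} + \frac{\left(-198325\right) \frac{1}{-19885}}{145393}}{2} = - \frac{\left(-217034\right) \left(- \frac{1}{21316}\right) + \left(-198325\right) \left(- \frac{1}{19885}\right) \frac{1}{145393}}{2} = - \frac{\frac{108517}{10658} + \frac{39665}{3977} \cdot \frac{1}{145393}}{2} = - \frac{\frac{108517}{10658} + \frac{39665}{578227961}}{2} = \left(- \frac{1}{2}\right) \frac{62747986393407}{6162753608338} = - \frac{62747986393407}{12325507216676} \approx -5.0909$)
$426343 + M = 426343 - \frac{62747986393407}{12325507216676} = \frac{5254830975292902461}{12325507216676}$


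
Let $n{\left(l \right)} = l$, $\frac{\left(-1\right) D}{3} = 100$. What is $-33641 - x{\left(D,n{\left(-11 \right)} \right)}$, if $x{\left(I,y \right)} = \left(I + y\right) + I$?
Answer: $-33030$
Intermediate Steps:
$D = -300$ ($D = \left(-3\right) 100 = -300$)
$x{\left(I,y \right)} = y + 2 I$
$-33641 - x{\left(D,n{\left(-11 \right)} \right)} = -33641 - \left(-11 + 2 \left(-300\right)\right) = -33641 - \left(-11 - 600\right) = -33641 - -611 = -33641 + 611 = -33030$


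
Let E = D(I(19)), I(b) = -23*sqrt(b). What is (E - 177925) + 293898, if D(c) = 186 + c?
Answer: 116159 - 23*sqrt(19) ≈ 1.1606e+5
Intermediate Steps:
E = 186 - 23*sqrt(19) ≈ 85.745
(E - 177925) + 293898 = ((186 - 23*sqrt(19)) - 177925) + 293898 = (-177739 - 23*sqrt(19)) + 293898 = 116159 - 23*sqrt(19)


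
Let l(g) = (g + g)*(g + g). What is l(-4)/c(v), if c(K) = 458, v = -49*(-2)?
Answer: 32/229 ≈ 0.13974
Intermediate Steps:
l(g) = 4*g² (l(g) = (2*g)*(2*g) = 4*g²)
v = 98
l(-4)/c(v) = (4*(-4)²)/458 = (4*16)*(1/458) = 64*(1/458) = 32/229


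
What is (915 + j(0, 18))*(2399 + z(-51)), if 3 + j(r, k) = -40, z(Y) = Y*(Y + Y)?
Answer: 6628072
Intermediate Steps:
z(Y) = 2*Y² (z(Y) = Y*(2*Y) = 2*Y²)
j(r, k) = -43 (j(r, k) = -3 - 40 = -43)
(915 + j(0, 18))*(2399 + z(-51)) = (915 - 43)*(2399 + 2*(-51)²) = 872*(2399 + 2*2601) = 872*(2399 + 5202) = 872*7601 = 6628072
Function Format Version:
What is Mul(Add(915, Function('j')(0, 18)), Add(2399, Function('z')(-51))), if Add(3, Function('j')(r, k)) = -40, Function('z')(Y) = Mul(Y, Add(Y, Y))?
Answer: 6628072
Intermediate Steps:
Function('z')(Y) = Mul(2, Pow(Y, 2)) (Function('z')(Y) = Mul(Y, Mul(2, Y)) = Mul(2, Pow(Y, 2)))
Function('j')(r, k) = -43 (Function('j')(r, k) = Add(-3, -40) = -43)
Mul(Add(915, Function('j')(0, 18)), Add(2399, Function('z')(-51))) = Mul(Add(915, -43), Add(2399, Mul(2, Pow(-51, 2)))) = Mul(872, Add(2399, Mul(2, 2601))) = Mul(872, Add(2399, 5202)) = Mul(872, 7601) = 6628072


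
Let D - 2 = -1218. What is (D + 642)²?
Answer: 329476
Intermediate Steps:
D = -1216 (D = 2 - 1218 = -1216)
(D + 642)² = (-1216 + 642)² = (-574)² = 329476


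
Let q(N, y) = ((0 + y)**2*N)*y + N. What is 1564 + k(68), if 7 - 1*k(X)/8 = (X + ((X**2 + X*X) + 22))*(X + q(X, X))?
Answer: -1597284470828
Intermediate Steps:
q(N, y) = N + N*y**3 (q(N, y) = (y**2*N)*y + N = (N*y**2)*y + N = N*y**3 + N = N + N*y**3)
k(X) = 56 - 8*(X + X*(1 + X**3))*(22 + X + 2*X**2) (k(X) = 56 - 8*(X + ((X**2 + X*X) + 22))*(X + X*(1 + X**3)) = 56 - 8*(X + ((X**2 + X**2) + 22))*(X + X*(1 + X**3)) = 56 - 8*(X + (2*X**2 + 22))*(X + X*(1 + X**3)) = 56 - 8*(X + (22 + 2*X**2))*(X + X*(1 + X**3)) = 56 - 8*(22 + X + 2*X**2)*(X + X*(1 + X**3)) = 56 - 8*(X + X*(1 + X**3))*(22 + X + 2*X**2))
1564 + k(68) = 1564 + (56 - 352*68 - 176*68**4 - 32*68**3 - 16*68**2 - 16*68**6 - 8*68**5) = 1564 + (56 - 23936 - 176*21381376 - 32*314432 - 16*4624 - 16*98867482624 - 8*1453933568) = 1564 + (56 - 23936 - 3763122176 - 10061824 - 73984 - 1581879721984 - 11631468544) = 1564 - 1597284472392 = -1597284470828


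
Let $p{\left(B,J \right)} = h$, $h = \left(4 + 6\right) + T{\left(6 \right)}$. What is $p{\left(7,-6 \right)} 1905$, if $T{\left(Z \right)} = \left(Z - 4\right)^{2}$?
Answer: $26670$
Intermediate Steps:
$T{\left(Z \right)} = \left(-4 + Z\right)^{2}$
$h = 14$ ($h = \left(4 + 6\right) + \left(-4 + 6\right)^{2} = 10 + 2^{2} = 10 + 4 = 14$)
$p{\left(B,J \right)} = 14$
$p{\left(7,-6 \right)} 1905 = 14 \cdot 1905 = 26670$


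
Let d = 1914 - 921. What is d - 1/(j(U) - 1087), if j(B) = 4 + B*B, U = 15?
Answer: 851995/858 ≈ 993.00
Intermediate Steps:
j(B) = 4 + B**2
d = 993
d - 1/(j(U) - 1087) = 993 - 1/((4 + 15**2) - 1087) = 993 - 1/((4 + 225) - 1087) = 993 - 1/(229 - 1087) = 993 - 1/(-858) = 993 - 1*(-1/858) = 993 + 1/858 = 851995/858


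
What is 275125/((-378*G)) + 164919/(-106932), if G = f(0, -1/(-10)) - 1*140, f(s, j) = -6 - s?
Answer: 120941171/35127162 ≈ 3.4430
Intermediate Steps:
G = -146 (G = (-6 - 1*0) - 1*140 = (-6 + 0) - 140 = -6 - 140 = -146)
275125/((-378*G)) + 164919/(-106932) = 275125/((-378*(-146))) + 164919/(-106932) = 275125/55188 + 164919*(-1/106932) = 275125*(1/55188) - 54973/35644 = 275125/55188 - 54973/35644 = 120941171/35127162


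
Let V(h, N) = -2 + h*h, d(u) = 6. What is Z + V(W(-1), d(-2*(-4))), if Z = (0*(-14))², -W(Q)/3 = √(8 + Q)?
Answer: 61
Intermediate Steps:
W(Q) = -3*√(8 + Q)
V(h, N) = -2 + h²
Z = 0 (Z = 0² = 0)
Z + V(W(-1), d(-2*(-4))) = 0 + (-2 + (-3*√(8 - 1))²) = 0 + (-2 + (-3*√7)²) = 0 + (-2 + 63) = 0 + 61 = 61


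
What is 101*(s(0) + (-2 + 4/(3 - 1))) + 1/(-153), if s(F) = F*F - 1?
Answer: -15454/153 ≈ -101.01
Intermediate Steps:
s(F) = -1 + F² (s(F) = F² - 1 = -1 + F²)
101*(s(0) + (-2 + 4/(3 - 1))) + 1/(-153) = 101*((-1 + 0²) + (-2 + 4/(3 - 1))) + 1/(-153) = 101*((-1 + 0) + (-2 + 4/2)) - 1/153 = 101*(-1 + (-2 + 4*(½))) - 1/153 = 101*(-1 + (-2 + 2)) - 1/153 = 101*(-1 + 0) - 1/153 = 101*(-1) - 1/153 = -101 - 1/153 = -15454/153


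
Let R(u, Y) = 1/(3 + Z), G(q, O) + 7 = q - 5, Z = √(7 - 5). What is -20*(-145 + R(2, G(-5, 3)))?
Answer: 20240/7 + 20*√2/7 ≈ 2895.5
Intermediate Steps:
Z = √2 ≈ 1.4142
G(q, O) = -12 + q (G(q, O) = -7 + (q - 5) = -7 + (-5 + q) = -12 + q)
R(u, Y) = 1/(3 + √2)
-20*(-145 + R(2, G(-5, 3))) = -20*(-145 + (3/7 - √2/7)) = -20*(-1012/7 - √2/7) = 20240/7 + 20*√2/7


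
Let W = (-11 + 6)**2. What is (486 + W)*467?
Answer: 238637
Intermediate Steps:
W = 25 (W = (-5)**2 = 25)
(486 + W)*467 = (486 + 25)*467 = 511*467 = 238637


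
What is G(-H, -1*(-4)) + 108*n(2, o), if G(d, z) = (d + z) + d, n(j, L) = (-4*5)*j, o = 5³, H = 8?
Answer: -4332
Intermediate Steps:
o = 125
n(j, L) = -20*j
G(d, z) = z + 2*d
G(-H, -1*(-4)) + 108*n(2, o) = (-1*(-4) + 2*(-1*8)) + 108*(-20*2) = (4 + 2*(-8)) + 108*(-40) = (4 - 16) - 4320 = -12 - 4320 = -4332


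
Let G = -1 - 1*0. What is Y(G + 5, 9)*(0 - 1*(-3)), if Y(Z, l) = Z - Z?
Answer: 0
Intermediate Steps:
G = -1 (G = -1 + 0 = -1)
Y(Z, l) = 0
Y(G + 5, 9)*(0 - 1*(-3)) = 0*(0 - 1*(-3)) = 0*(0 + 3) = 0*3 = 0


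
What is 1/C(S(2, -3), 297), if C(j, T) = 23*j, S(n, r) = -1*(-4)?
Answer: 1/92 ≈ 0.010870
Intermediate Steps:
S(n, r) = 4
1/C(S(2, -3), 297) = 1/(23*4) = 1/92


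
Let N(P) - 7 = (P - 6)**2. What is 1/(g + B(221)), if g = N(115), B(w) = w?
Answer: 1/12109 ≈ 8.2583e-5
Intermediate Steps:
N(P) = 7 + (-6 + P)**2 (N(P) = 7 + (P - 6)**2 = 7 + (-6 + P)**2)
g = 11888 (g = 7 + (-6 + 115)**2 = 7 + 109**2 = 7 + 11881 = 11888)
1/(g + B(221)) = 1/(11888 + 221) = 1/12109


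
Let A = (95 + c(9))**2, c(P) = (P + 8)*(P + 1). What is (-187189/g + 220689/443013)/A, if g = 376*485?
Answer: -14227438139/1891108938001000 ≈ -7.5233e-6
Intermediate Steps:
c(P) = (1 + P)*(8 + P) (c(P) = (8 + P)*(1 + P) = (1 + P)*(8 + P))
g = 182360
A = 70225 (A = (95 + (8 + 9**2 + 9*9))**2 = (95 + (8 + 81 + 81))**2 = (95 + 170)**2 = 265**2 = 70225)
(-187189/g + 220689/443013)/A = (-187189/182360 + 220689/443013)/70225 = (-187189*1/182360 + 220689*(1/443013))*(1/70225) = (-187189/182360 + 73563/147671)*(1/70225) = -14227438139/26929283560*1/70225 = -14227438139/1891108938001000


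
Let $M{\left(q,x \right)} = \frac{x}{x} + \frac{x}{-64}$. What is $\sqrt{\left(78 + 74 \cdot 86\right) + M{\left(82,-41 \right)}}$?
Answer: $\frac{\sqrt{412393}}{8} \approx 80.272$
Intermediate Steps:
$M{\left(q,x \right)} = 1 - \frac{x}{64}$ ($M{\left(q,x \right)} = 1 + x \left(- \frac{1}{64}\right) = 1 - \frac{x}{64}$)
$\sqrt{\left(78 + 74 \cdot 86\right) + M{\left(82,-41 \right)}} = \sqrt{\left(78 + 74 \cdot 86\right) + \left(1 - - \frac{41}{64}\right)} = \sqrt{\left(78 + 6364\right) + \left(1 + \frac{41}{64}\right)} = \sqrt{6442 + \frac{105}{64}} = \sqrt{\frac{412393}{64}} = \frac{\sqrt{412393}}{8}$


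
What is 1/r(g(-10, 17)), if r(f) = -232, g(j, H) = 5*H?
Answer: -1/232 ≈ -0.0043103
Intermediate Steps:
1/r(g(-10, 17)) = 1/(-232) = -1/232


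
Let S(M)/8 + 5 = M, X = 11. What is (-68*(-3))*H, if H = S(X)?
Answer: 9792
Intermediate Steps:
S(M) = -40 + 8*M
H = 48 (H = -40 + 8*11 = -40 + 88 = 48)
(-68*(-3))*H = -68*(-3)*48 = 204*48 = 9792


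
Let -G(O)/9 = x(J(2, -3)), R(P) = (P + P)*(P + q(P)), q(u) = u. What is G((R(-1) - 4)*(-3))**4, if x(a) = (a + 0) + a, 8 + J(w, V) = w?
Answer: 136048896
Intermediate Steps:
J(w, V) = -8 + w
x(a) = 2*a (x(a) = a + a = 2*a)
R(P) = 4*P**2 (R(P) = (P + P)*(P + P) = (2*P)*(2*P) = 4*P**2)
G(O) = 108 (G(O) = -18*(-8 + 2) = -18*(-6) = -9*(-12) = 108)
G((R(-1) - 4)*(-3))**4 = 108**4 = 136048896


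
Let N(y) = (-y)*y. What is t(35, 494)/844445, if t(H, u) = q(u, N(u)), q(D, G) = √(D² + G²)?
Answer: 494*√244037/844445 ≈ 0.28899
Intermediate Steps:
N(y) = -y²
t(H, u) = √(u² + u⁴) (t(H, u) = √(u² + (-u²)²) = √(u² + u⁴))
t(35, 494)/844445 = √(494² + 494⁴)/844445 = √(244036 + 59553569296)*(1/844445) = √59553813332*(1/844445) = (494*√244037)*(1/844445) = 494*√244037/844445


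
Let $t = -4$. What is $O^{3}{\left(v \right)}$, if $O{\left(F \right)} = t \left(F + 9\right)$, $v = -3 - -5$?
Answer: $-85184$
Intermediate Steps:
$v = 2$ ($v = -3 + 5 = 2$)
$O{\left(F \right)} = -36 - 4 F$ ($O{\left(F \right)} = - 4 \left(F + 9\right) = - 4 \left(9 + F\right) = -36 - 4 F$)
$O^{3}{\left(v \right)} = \left(-36 - 8\right)^{3} = \left(-44\right)^{3} = -85184$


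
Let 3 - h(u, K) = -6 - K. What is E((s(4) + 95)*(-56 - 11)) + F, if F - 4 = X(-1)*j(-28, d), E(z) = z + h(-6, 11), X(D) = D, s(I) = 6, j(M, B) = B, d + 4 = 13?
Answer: -6752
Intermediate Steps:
d = 9 (d = -4 + 13 = 9)
h(u, K) = 9 + K (h(u, K) = 3 - (-6 - K) = 3 + (6 + K) = 9 + K)
E(z) = 20 + z (E(z) = z + (9 + 11) = z + 20 = 20 + z)
F = -5 (F = 4 - 1*9 = 4 - 9 = -5)
E((s(4) + 95)*(-56 - 11)) + F = (20 + (6 + 95)*(-56 - 11)) - 5 = (20 + 101*(-67)) - 5 = (20 - 6767) - 5 = -6747 - 5 = -6752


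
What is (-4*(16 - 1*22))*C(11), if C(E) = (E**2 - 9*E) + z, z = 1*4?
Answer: 624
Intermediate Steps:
z = 4
C(E) = 4 + E**2 - 9*E (C(E) = (E**2 - 9*E) + 4 = 4 + E**2 - 9*E)
(-4*(16 - 1*22))*C(11) = (-4*(16 - 1*22))*(4 + 11**2 - 9*11) = (-4*(16 - 22))*(4 + 121 - 99) = -4*(-6)*26 = 24*26 = 624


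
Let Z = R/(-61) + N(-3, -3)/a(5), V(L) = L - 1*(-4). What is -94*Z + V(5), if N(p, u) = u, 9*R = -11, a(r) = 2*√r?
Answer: 3907/549 + 141*√5/5 ≈ 70.174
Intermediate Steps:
R = -11/9 (R = (⅑)*(-11) = -11/9 ≈ -1.2222)
V(L) = 4 + L (V(L) = L + 4 = 4 + L)
Z = 11/549 - 3*√5/10 (Z = -11/9/(-61) - 3*√5/10 = -11/9*(-1/61) - 3*√5/10 = 11/549 - 3*√5/10 ≈ -0.65078)
-94*Z + V(5) = -94*(11/549 - 3*√5/10) + (4 + 5) = (-1034/549 + 141*√5/5) + 9 = 3907/549 + 141*√5/5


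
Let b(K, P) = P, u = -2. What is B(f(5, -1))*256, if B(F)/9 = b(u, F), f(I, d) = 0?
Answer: 0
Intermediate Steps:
B(F) = 9*F
B(f(5, -1))*256 = (9*0)*256 = 0*256 = 0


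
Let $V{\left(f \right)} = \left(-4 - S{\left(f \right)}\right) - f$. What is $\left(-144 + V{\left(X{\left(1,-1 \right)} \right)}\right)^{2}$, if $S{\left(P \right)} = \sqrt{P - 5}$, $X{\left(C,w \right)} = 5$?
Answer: $23409$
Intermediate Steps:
$S{\left(P \right)} = \sqrt{-5 + P}$
$V{\left(f \right)} = -4 - f - \sqrt{-5 + f}$ ($V{\left(f \right)} = \left(-4 - \sqrt{-5 + f}\right) - f = -4 - f - \sqrt{-5 + f}$)
$\left(-144 + V{\left(X{\left(1,-1 \right)} \right)}\right)^{2} = \left(-144 - \left(9 + \sqrt{-5 + 5}\right)\right)^{2} = \left(-144 - \left(9 + \sqrt{0}\right)\right)^{2} = \left(-144 - 9\right)^{2} = \left(-153\right)^{2} = 23409$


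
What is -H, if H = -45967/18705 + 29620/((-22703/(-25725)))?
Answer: -331434637993/9875805 ≈ -33560.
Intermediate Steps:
H = 331434637993/9875805 (H = -45967*1/18705 + 29620/((-22703*(-1/25725))) = -1069/435 + 29620/(22703/25725) = -1069/435 + 29620*(25725/22703) = -1069/435 + 761974500/22703 = 331434637993/9875805 ≈ 33560.)
-H = -1*331434637993/9875805 = -331434637993/9875805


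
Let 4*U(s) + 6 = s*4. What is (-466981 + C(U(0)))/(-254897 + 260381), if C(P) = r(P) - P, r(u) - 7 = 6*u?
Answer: -311321/3656 ≈ -85.153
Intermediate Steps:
U(s) = -3/2 + s (U(s) = -3/2 + (s*4)/4 = -3/2 + (4*s)/4 = -3/2 + s)
r(u) = 7 + 6*u
C(P) = 7 + 5*P (C(P) = (7 + 6*P) - P = 7 + 5*P)
(-466981 + C(U(0)))/(-254897 + 260381) = (-466981 + (7 + 5*(-3/2 + 0)))/(-254897 + 260381) = (-466981 + (7 + 5*(-3/2)))/5484 = (-466981 + (7 - 15/2))*(1/5484) = (-466981 - 1/2)*(1/5484) = -933963/2*1/5484 = -311321/3656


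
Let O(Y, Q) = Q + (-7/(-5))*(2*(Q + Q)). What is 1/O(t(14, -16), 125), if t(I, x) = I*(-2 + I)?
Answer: 1/825 ≈ 0.0012121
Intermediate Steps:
O(Y, Q) = 33*Q/5 (O(Y, Q) = Q + (-7*(-⅕))*(2*(2*Q)) = Q + 7*(4*Q)/5 = Q + 28*Q/5 = 33*Q/5)
1/O(t(14, -16), 125) = 1/((33/5)*125) = 1/825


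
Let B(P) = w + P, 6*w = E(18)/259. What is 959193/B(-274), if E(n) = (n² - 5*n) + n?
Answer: -35490141/10132 ≈ -3502.8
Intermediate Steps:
E(n) = n² - 4*n
w = 6/37 (w = ((18*(-4 + 18))/259)/6 = ((18*14)*(1/259))/6 = (252*(1/259))/6 = (⅙)*(36/37) = 6/37 ≈ 0.16216)
B(P) = 6/37 + P
959193/B(-274) = 959193/(6/37 - 274) = 959193/(-10132/37) = 959193*(-37/10132) = -35490141/10132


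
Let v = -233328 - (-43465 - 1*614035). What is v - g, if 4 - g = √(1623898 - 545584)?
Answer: 424168 + √1078314 ≈ 4.2521e+5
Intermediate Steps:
g = 4 - √1078314 (g = 4 - √(1623898 - 545584) = 4 - √1078314 ≈ -1034.4)
v = 424172 (v = -233328 - (-43465 - 614035) = -233328 - 1*(-657500) = -233328 + 657500 = 424172)
v - g = 424172 - (4 - √1078314) = 424172 + (-4 + √1078314) = 424168 + √1078314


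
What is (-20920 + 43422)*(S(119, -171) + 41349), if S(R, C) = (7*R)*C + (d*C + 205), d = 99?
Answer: -2651140636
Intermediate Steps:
S(R, C) = 205 + 99*C + 7*C*R (S(R, C) = (7*R)*C + (99*C + 205) = 7*C*R + (205 + 99*C) = 205 + 99*C + 7*C*R)
(-20920 + 43422)*(S(119, -171) + 41349) = (-20920 + 43422)*((205 + 99*(-171) + 7*(-171)*119) + 41349) = 22502*((205 - 16929 - 142443) + 41349) = 22502*(-159167 + 41349) = 22502*(-117818) = -2651140636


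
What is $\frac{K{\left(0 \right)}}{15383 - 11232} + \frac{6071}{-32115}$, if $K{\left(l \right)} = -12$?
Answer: $- \frac{25586101}{133309365} \approx -0.19193$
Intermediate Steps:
$\frac{K{\left(0 \right)}}{15383 - 11232} + \frac{6071}{-32115} = - \frac{12}{15383 - 11232} + \frac{6071}{-32115} = - \frac{12}{15383 - 11232} + 6071 \left(- \frac{1}{32115}\right) = - \frac{12}{4151} - \frac{6071}{32115} = - \frac{25586101}{133309365}$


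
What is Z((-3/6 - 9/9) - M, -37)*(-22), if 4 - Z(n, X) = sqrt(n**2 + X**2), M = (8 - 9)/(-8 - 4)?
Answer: -88 + 11*sqrt(197497)/6 ≈ 726.75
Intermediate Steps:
M = 1/12 (M = -1/(-12) = -1*(-1/12) = 1/12 ≈ 0.083333)
Z(n, X) = 4 - sqrt(X**2 + n**2) (Z(n, X) = 4 - sqrt(n**2 + X**2) = 4 - sqrt(X**2 + n**2))
Z((-3/6 - 9/9) - M, -37)*(-22) = (4 - sqrt((-37)**2 + ((-3/6 - 9/9) - 1*1/12)**2))*(-22) = (4 - sqrt(1369 + ((-3*1/6 - 9*1/9) - 1/12)**2))*(-22) = (4 - sqrt(1369 + ((-1/2 - 1) - 1/12)**2))*(-22) = (4 - sqrt(1369 + (-3/2 - 1/12)**2))*(-22) = (4 - sqrt(1369 + (-19/12)**2))*(-22) = (4 - sqrt(1369 + 361/144))*(-22) = (4 - sqrt(197497/144))*(-22) = (4 - sqrt(197497)/12)*(-22) = -88 + 11*sqrt(197497)/6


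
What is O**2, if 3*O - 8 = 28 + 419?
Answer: 207025/9 ≈ 23003.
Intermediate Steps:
O = 455/3 (O = 8/3 + (28 + 419)/3 = 8/3 + (1/3)*447 = 8/3 + 149 = 455/3 ≈ 151.67)
O**2 = (455/3)**2 = 207025/9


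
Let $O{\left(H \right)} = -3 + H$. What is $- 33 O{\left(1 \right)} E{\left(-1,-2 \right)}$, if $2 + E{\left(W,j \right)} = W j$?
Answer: $0$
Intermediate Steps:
$E{\left(W,j \right)} = -2 + W j$
$- 33 O{\left(1 \right)} E{\left(-1,-2 \right)} = - 33 \left(-3 + 1\right) \left(-2 - -2\right) = \left(-33\right) \left(-2\right) \left(-2 + 2\right) = 66 \cdot 0 = 0$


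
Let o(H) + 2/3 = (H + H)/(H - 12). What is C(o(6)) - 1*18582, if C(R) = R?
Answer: -55754/3 ≈ -18585.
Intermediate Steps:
o(H) = -2/3 + 2*H/(-12 + H) (o(H) = -2/3 + (H + H)/(H - 12) = -2/3 + (2*H)/(-12 + H) = -2/3 + 2*H/(-12 + H))
C(o(6)) - 1*18582 = 4*(6 + 6)/(3*(-12 + 6)) - 1*18582 = (4/3)*12/(-6) - 18582 = (4/3)*(-1/6)*12 - 18582 = -8/3 - 18582 = -55754/3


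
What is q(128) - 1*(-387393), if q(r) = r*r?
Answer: 403777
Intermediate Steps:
q(r) = r²
q(128) - 1*(-387393) = 128² - 1*(-387393) = 16384 + 387393 = 403777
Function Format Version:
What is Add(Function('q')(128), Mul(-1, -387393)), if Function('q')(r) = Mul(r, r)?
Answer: 403777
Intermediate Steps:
Function('q')(r) = Pow(r, 2)
Add(Function('q')(128), Mul(-1, -387393)) = Add(Pow(128, 2), Mul(-1, -387393)) = Add(16384, 387393) = 403777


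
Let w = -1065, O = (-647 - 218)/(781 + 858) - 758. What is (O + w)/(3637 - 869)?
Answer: -1494381/2268376 ≈ -0.65879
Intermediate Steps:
O = -1243227/1639 (O = -865/1639 - 758 = -1243227/1639 ≈ -758.53)
(O + w)/(3637 - 869) = (-1243227/1639 - 1065)/(3637 - 869) = -2988762/1639/2768 = -2988762/1639*1/2768 = -1494381/2268376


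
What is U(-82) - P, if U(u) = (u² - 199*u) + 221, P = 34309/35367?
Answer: 822708212/35367 ≈ 23262.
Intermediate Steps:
P = 34309/35367 (P = 34309*(1/35367) = 34309/35367 ≈ 0.97009)
U(u) = 221 + u² - 199*u
U(-82) - P = (221 + (-82)² - 199*(-82)) - 1*34309/35367 = (221 + 6724 + 16318) - 34309/35367 = 23263 - 34309/35367 = 822708212/35367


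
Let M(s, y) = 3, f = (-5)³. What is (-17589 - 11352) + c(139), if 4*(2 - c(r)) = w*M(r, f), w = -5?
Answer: -115741/4 ≈ -28935.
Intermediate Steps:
f = -125
c(r) = 23/4 (c(r) = 2 - (-5)*3/4 = 2 - ¼*(-15) = 2 + 15/4 = 23/4)
(-17589 - 11352) + c(139) = (-17589 - 11352) + 23/4 = -28941 + 23/4 = -115741/4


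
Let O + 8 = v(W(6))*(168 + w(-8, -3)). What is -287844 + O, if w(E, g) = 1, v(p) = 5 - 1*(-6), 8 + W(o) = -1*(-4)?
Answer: -285993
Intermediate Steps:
W(o) = -4 (W(o) = -8 - 1*(-4) = -8 + 4 = -4)
v(p) = 11 (v(p) = 5 + 6 = 11)
O = 1851 (O = -8 + 11*(168 + 1) = -8 + 11*169 = -8 + 1859 = 1851)
-287844 + O = -287844 + 1851 = -285993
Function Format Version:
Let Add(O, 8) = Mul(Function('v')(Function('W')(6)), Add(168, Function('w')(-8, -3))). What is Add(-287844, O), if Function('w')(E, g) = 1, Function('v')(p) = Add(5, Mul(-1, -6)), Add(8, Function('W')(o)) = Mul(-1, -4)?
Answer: -285993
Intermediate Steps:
Function('W')(o) = -4 (Function('W')(o) = Add(-8, Mul(-1, -4)) = Add(-8, 4) = -4)
Function('v')(p) = 11 (Function('v')(p) = Add(5, 6) = 11)
O = 1851 (O = Add(-8, Mul(11, Add(168, 1))) = Add(-8, Mul(11, 169)) = Add(-8, 1859) = 1851)
Add(-287844, O) = Add(-287844, 1851) = -285993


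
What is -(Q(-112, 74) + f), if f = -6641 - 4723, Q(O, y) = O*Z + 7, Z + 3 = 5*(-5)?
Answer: 8221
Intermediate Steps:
Z = -28 (Z = -3 + 5*(-5) = -3 - 25 = -28)
Q(O, y) = 7 - 28*O (Q(O, y) = O*(-28) + 7 = -28*O + 7 = 7 - 28*O)
f = -11364
-(Q(-112, 74) + f) = -((7 - 28*(-112)) - 11364) = -((7 + 3136) - 11364) = -(3143 - 11364) = -1*(-8221) = 8221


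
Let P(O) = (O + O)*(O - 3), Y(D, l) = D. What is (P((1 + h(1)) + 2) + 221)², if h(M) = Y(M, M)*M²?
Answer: 52441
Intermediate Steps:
h(M) = M³ (h(M) = M*M² = M³)
P(O) = 2*O*(-3 + O) (P(O) = (2*O)*(-3 + O) = 2*O*(-3 + O))
(P((1 + h(1)) + 2) + 221)² = (2*((1 + 1³) + 2)*(-3 + ((1 + 1³) + 2)) + 221)² = (2*((1 + 1) + 2)*(-3 + ((1 + 1) + 2)) + 221)² = (2*(2 + 2)*(-3 + (2 + 2)) + 221)² = (2*4*(-3 + 4) + 221)² = (2*4*1 + 221)² = (8 + 221)² = 229² = 52441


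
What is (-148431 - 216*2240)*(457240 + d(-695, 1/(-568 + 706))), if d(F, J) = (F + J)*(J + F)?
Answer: -3773860121244637/6348 ≈ -5.9450e+11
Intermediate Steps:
d(F, J) = (F + J)² (d(F, J) = (F + J)*(F + J) = (F + J)²)
(-148431 - 216*2240)*(457240 + d(-695, 1/(-568 + 706))) = (-148431 - 216*2240)*(457240 + (-695 + 1/(-568 + 706))²) = (-148431 - 483840)*(457240 + (-695 + 1/138)²) = -632271*(457240 + (-695 + 1/138)²) = -632271*(457240 + (-95909/138)²) = -632271*(457240 + 9198536281/19044) = -632271*17906214841/19044 = -3773860121244637/6348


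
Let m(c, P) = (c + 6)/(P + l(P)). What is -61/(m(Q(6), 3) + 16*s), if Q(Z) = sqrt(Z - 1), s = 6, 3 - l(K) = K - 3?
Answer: -213012/338719 + 366*sqrt(5)/338719 ≈ -0.62646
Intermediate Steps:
l(K) = 6 - K (l(K) = 3 - (K - 3) = 3 - (-3 + K) = 3 + (3 - K) = 6 - K)
Q(Z) = sqrt(-1 + Z)
m(c, P) = 1 + c/6 (m(c, P) = (c + 6)/(P + (6 - P)) = (6 + c)/6 = (6 + c)*(1/6) = 1 + c/6)
-61/(m(Q(6), 3) + 16*s) = -61/((1 + sqrt(-1 + 6)/6) + 16*6) = -61/((1 + sqrt(5)/6) + 96) = -61/(97 + sqrt(5)/6)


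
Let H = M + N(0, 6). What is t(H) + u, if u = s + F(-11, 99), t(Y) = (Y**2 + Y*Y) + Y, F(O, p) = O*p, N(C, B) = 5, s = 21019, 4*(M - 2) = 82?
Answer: 21470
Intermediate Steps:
M = 45/2 (M = 2 + (1/4)*82 = 2 + 41/2 = 45/2 ≈ 22.500)
H = 55/2 (H = 45/2 + 5 = 55/2 ≈ 27.500)
t(Y) = Y + 2*Y**2 (t(Y) = (Y**2 + Y**2) + Y = 2*Y**2 + Y = Y + 2*Y**2)
u = 19930 (u = 21019 - 11*99 = 21019 - 1089 = 19930)
t(H) + u = 55*(1 + 2*(55/2))/2 + 19930 = 55*(1 + 55)/2 + 19930 = (55/2)*56 + 19930 = 1540 + 19930 = 21470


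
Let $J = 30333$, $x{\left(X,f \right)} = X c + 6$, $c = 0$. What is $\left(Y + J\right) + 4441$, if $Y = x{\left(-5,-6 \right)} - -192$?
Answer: $34972$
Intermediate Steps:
$x{\left(X,f \right)} = 6$ ($x{\left(X,f \right)} = X 0 + 6 = 0 + 6 = 6$)
$Y = 198$ ($Y = 6 - -192 = 6 + 192 = 198$)
$\left(Y + J\right) + 4441 = \left(198 + 30333\right) + 4441 = 30531 + 4441 = 34972$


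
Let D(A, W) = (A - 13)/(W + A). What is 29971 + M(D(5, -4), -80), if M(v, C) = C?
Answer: 29891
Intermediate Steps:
D(A, W) = (-13 + A)/(A + W)
29971 + M(D(5, -4), -80) = 29971 - 80 = 29891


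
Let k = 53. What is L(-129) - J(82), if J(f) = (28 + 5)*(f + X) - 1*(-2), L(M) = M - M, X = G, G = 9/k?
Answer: -143821/53 ≈ -2713.6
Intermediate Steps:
G = 9/53 ≈ 0.16981
X = 9/53 ≈ 0.16981
L(M) = 0
J(f) = 403/53 + 33*f (J(f) = (28 + 5)*(f + 9/53) - 1*(-2) = 33*(9/53 + f) + 2 = (297/53 + 33*f) + 2 = 403/53 + 33*f)
L(-129) - J(82) = 0 - (403/53 + 33*82) = 0 - (403/53 + 2706) = 0 - 1*143821/53 = 0 - 143821/53 = -143821/53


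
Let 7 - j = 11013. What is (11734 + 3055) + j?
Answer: 3783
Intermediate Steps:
j = -11006 (j = 7 - 1*11013 = 7 - 11013 = -11006)
(11734 + 3055) + j = (11734 + 3055) - 11006 = 14789 - 11006 = 3783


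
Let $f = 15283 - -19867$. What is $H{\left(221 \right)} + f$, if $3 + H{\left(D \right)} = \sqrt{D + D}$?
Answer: $35147 + \sqrt{442} \approx 35168.0$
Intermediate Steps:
$f = 35150$ ($f = 15283 + 19867 = 35150$)
$H{\left(D \right)} = -3 + \sqrt{2} \sqrt{D}$ ($H{\left(D \right)} = -3 + \sqrt{D + D} = -3 + \sqrt{2 D} = -3 + \sqrt{2} \sqrt{D}$)
$H{\left(221 \right)} + f = \left(-3 + \sqrt{2} \sqrt{221}\right) + 35150 = \left(-3 + \sqrt{442}\right) + 35150 = 35147 + \sqrt{442}$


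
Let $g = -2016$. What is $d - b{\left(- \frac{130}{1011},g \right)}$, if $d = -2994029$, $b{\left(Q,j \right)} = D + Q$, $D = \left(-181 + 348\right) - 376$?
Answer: $- \frac{3026751890}{1011} \approx -2.9938 \cdot 10^{6}$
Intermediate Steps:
$D = -209$ ($D = 167 - 376 = -209$)
$b{\left(Q,j \right)} = -209 + Q$
$d - b{\left(- \frac{130}{1011},g \right)} = -2994029 - \left(-209 - \frac{130}{1011}\right) = -2994029 - - \frac{211429}{1011} = -2994029 + \frac{211429}{1011} = - \frac{3026751890}{1011}$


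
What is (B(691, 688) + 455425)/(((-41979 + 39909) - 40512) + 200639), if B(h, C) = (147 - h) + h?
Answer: 455572/158057 ≈ 2.8823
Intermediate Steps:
B(h, C) = 147
(B(691, 688) + 455425)/(((-41979 + 39909) - 40512) + 200639) = (147 + 455425)/(((-41979 + 39909) - 40512) + 200639) = 455572/((-2070 - 40512) + 200639) = 455572/(-42582 + 200639) = 455572/158057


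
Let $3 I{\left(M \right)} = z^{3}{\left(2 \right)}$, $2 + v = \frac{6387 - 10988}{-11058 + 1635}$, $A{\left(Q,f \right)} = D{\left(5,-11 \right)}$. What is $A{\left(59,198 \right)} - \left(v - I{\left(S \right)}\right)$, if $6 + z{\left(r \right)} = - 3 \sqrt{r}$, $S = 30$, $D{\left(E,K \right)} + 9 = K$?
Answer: $- \frac{1870355}{9423} - 126 \sqrt{2} \approx -376.68$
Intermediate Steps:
$D{\left(E,K \right)} = -9 + K$
$A{\left(Q,f \right)} = -20$ ($A{\left(Q,f \right)} = -9 - 11 = -20$)
$v = - \frac{14245}{9423}$ ($v = -2 + \frac{6387 - 10988}{-11058 + 1635} = -2 - \frac{4601}{-9423} = -2 - - \frac{4601}{9423} = -2 + \frac{4601}{9423} = - \frac{14245}{9423} \approx -1.5117$)
$z{\left(r \right)} = -6 - 3 \sqrt{r}$
$I{\left(M \right)} = \frac{\left(-6 - 3 \sqrt{2}\right)^{3}}{3}$
$A{\left(59,198 \right)} - \left(v - I{\left(S \right)}\right) = -20 - \left(- \frac{14245}{9423} - \left(-180 - 126 \sqrt{2}\right)\right) = -20 - \left(- \frac{14245}{9423} + \left(180 + 126 \sqrt{2}\right)\right) = -20 - \left(\frac{1681895}{9423} + 126 \sqrt{2}\right) = - \frac{1870355}{9423} - 126 \sqrt{2}$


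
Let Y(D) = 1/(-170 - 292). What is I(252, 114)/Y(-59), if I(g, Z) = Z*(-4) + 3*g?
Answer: -138600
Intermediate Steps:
I(g, Z) = -4*Z + 3*g
Y(D) = -1/462 (Y(D) = 1/(-462) = -1/462)
I(252, 114)/Y(-59) = (-4*114 + 3*252)/(-1/462) = (-456 + 756)*(-462) = 300*(-462) = -138600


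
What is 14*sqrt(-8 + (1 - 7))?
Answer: 14*I*sqrt(14) ≈ 52.383*I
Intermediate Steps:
14*sqrt(-8 + (1 - 7)) = 14*sqrt(-8 - 6) = 14*sqrt(-14) = 14*(I*sqrt(14)) = 14*I*sqrt(14)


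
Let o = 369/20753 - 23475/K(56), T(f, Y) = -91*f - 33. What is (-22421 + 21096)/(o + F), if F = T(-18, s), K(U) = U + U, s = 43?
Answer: -3079745200/3243423933 ≈ -0.94954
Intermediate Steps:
K(U) = 2*U
T(f, Y) = -33 - 91*f
F = 1605 (F = -33 - 91*(-18) = -33 + 1638 = 1605)
o = -487135347/2324336 (o = 369/20753 - 23475/(2*56) = 369*(1/20753) - 23475/112 = 369/20753 - 23475*1/112 = 369/20753 - 23475/112 = -487135347/2324336 ≈ -209.58)
(-22421 + 21096)/(o + F) = (-22421 + 21096)/(-487135347/2324336 + 1605) = -1325/3243423933/2324336 = -1325*2324336/3243423933 = -3079745200/3243423933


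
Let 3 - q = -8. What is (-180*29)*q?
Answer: -57420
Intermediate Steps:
q = 11 (q = 3 - 1*(-8) = 3 + 8 = 11)
(-180*29)*q = -180*29*11 = -5220*11 = -57420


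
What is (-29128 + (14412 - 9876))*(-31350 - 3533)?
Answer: 857842736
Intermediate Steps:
(-29128 + (14412 - 9876))*(-31350 - 3533) = (-29128 + 4536)*(-34883) = -24592*(-34883) = 857842736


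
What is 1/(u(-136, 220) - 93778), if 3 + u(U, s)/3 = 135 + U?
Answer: -1/93790 ≈ -1.0662e-5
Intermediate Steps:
u(U, s) = 396 + 3*U (u(U, s) = -9 + 3*(135 + U) = -9 + (405 + 3*U) = 396 + 3*U)
1/(u(-136, 220) - 93778) = 1/((396 + 3*(-136)) - 93778) = 1/((396 - 408) - 93778) = 1/(-12 - 93778) = 1/(-93790) = -1/93790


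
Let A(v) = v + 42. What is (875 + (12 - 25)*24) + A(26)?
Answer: 631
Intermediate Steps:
A(v) = 42 + v
(875 + (12 - 25)*24) + A(26) = (875 + (12 - 25)*24) + (42 + 26) = (875 - 13*24) + 68 = (875 - 312) + 68 = 563 + 68 = 631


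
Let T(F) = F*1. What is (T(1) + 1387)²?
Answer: 1926544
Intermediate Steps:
T(F) = F
(T(1) + 1387)² = (1 + 1387)² = 1388² = 1926544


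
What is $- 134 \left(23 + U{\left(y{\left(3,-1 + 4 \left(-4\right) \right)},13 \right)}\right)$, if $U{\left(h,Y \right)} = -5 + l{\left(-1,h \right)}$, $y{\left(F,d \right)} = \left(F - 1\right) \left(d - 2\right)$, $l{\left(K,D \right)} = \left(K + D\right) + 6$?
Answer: $2010$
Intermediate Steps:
$l{\left(K,D \right)} = 6 + D + K$ ($l{\left(K,D \right)} = \left(D + K\right) + 6 = 6 + D + K$)
$y{\left(F,d \right)} = \left(-1 + F\right) \left(-2 + d\right)$
$U{\left(h,Y \right)} = h$ ($U{\left(h,Y \right)} = -5 + \left(6 + h - 1\right) = -5 + \left(5 + h\right) = h$)
$- 134 \left(23 + U{\left(y{\left(3,-1 + 4 \left(-4\right) \right)},13 \right)}\right) = - 134 \left(23 + \left(2 - \left(-1 + 4 \left(-4\right)\right) - 6 + 3 \left(-1 + 4 \left(-4\right)\right)\right)\right) = - 134 \left(23 + \left(2 - \left(-1 - 16\right) - 6 + 3 \left(-1 - 16\right)\right)\right) = - 134 \left(23 + \left(2 - -17 - 6 + 3 \left(-17\right)\right)\right) = - 134 \left(23 + \left(2 + 17 - 6 - 51\right)\right) = - 134 \left(23 - 38\right) = \left(-134\right) \left(-15\right) = 2010$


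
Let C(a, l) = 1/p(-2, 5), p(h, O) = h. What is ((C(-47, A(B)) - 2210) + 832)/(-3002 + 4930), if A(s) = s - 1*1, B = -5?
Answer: -2757/3856 ≈ -0.71499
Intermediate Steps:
A(s) = -1 + s (A(s) = s - 1 = -1 + s)
C(a, l) = -1/2 (C(a, l) = 1/(-2) = -1/2)
((C(-47, A(B)) - 2210) + 832)/(-3002 + 4930) = ((-1/2 - 2210) + 832)/(-3002 + 4930) = (-4421/2 + 832)/1928 = -2757/2*1/1928 = -2757/3856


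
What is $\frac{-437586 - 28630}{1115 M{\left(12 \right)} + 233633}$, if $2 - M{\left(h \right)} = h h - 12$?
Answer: $- \frac{466216}{88683} \approx -5.2571$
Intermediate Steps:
$M{\left(h \right)} = 14 - h^{2}$ ($M{\left(h \right)} = 2 - \left(h h - 12\right) = 2 - \left(h^{2} - 12\right) = 2 - \left(-12 + h^{2}\right) = 14 - h^{2}$)
$\frac{-437586 - 28630}{1115 M{\left(12 \right)} + 233633} = \frac{-437586 - 28630}{1115 \left(14 - 12^{2}\right) + 233633} = \frac{-437586 - 28630}{1115 \left(14 - 144\right) + 233633} = - \frac{466216}{1115 \left(-130\right) + 233633} = - \frac{466216}{-144950 + 233633} = - \frac{466216}{88683}$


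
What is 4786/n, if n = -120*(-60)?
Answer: 2393/3600 ≈ 0.66472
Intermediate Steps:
n = 7200
4786/n = 4786/7200 = 4786*(1/7200) = 2393/3600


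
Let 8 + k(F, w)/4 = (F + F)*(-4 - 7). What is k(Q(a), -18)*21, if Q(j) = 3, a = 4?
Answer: -6216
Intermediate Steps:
k(F, w) = -32 - 88*F (k(F, w) = -32 + 4*((F + F)*(-4 - 7)) = -32 + 4*((2*F)*(-11)) = -32 + 4*(-22*F) = -32 - 88*F)
k(Q(a), -18)*21 = (-32 - 88*3)*21 = (-32 - 264)*21 = -296*21 = -6216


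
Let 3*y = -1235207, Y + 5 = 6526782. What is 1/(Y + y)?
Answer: 3/18345124 ≈ 1.6353e-7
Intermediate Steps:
Y = 6526777 (Y = -5 + 6526782 = 6526777)
y = -1235207/3 (y = (⅓)*(-1235207) = -1235207/3 ≈ -4.1174e+5)
1/(Y + y) = 1/(6526777 - 1235207/3) = 1/(18345124/3) = 3/18345124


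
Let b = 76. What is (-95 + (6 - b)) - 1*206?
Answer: -371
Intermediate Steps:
(-95 + (6 - b)) - 1*206 = (-95 + (6 - 1*76)) - 1*206 = (-95 + (6 - 76)) - 206 = (-95 - 70) - 206 = -165 - 206 = -371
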